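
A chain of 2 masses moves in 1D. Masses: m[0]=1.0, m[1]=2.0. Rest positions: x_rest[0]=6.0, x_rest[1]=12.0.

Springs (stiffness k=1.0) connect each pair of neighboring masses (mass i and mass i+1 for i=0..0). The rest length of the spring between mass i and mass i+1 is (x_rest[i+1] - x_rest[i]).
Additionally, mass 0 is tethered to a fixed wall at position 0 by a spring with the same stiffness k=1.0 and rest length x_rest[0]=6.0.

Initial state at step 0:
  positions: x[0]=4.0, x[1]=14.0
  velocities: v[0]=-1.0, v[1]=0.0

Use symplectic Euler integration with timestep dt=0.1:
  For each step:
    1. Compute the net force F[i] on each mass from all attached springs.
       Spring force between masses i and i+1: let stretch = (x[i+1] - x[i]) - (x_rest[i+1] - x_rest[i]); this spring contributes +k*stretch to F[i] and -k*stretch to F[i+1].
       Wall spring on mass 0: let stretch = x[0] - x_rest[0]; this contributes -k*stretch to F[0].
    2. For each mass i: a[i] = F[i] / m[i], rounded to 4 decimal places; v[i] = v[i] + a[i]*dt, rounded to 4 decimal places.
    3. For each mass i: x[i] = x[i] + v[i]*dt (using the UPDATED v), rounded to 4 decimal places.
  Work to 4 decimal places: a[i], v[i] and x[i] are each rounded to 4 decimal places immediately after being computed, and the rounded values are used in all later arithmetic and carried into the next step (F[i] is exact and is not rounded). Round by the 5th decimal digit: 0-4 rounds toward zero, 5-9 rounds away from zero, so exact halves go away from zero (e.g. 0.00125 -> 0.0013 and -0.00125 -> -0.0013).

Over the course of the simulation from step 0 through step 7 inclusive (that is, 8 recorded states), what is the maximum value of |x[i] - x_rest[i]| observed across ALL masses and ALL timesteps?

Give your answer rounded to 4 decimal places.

Step 0: x=[4.0000 14.0000] v=[-1.0000 0.0000]
Step 1: x=[3.9600 13.9800] v=[-0.4000 -0.2000]
Step 2: x=[3.9806 13.9399] v=[0.2060 -0.4010]
Step 3: x=[4.0610 13.8800] v=[0.8039 -0.5990]
Step 4: x=[4.1990 13.8010] v=[1.3797 -0.7900]
Step 5: x=[4.3910 13.7040] v=[1.9200 -0.9701]
Step 6: x=[4.6322 13.5904] v=[2.4122 -1.1358]
Step 7: x=[4.9167 13.4620] v=[2.8448 -1.2837]
Max displacement = 2.0400

Answer: 2.0400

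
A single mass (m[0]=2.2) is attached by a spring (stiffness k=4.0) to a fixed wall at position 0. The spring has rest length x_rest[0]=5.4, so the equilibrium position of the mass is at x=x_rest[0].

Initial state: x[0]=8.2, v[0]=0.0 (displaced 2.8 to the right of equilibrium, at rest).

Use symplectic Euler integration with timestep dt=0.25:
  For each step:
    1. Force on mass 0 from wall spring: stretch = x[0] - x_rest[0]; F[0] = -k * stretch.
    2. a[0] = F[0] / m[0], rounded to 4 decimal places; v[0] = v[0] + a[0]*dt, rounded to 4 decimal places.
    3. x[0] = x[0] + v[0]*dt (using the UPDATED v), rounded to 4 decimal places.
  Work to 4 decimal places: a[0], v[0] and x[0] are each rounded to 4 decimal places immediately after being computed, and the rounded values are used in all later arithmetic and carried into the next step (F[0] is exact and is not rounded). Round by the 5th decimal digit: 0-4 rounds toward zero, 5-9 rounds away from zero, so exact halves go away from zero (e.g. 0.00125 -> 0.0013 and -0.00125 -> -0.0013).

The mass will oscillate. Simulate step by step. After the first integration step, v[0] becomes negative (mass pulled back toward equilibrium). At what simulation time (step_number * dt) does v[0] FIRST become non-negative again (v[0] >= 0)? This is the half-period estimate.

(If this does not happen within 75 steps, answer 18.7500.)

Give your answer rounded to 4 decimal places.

Step 0: x=[8.2000] v=[0.0000]
Step 1: x=[7.8818] v=[-1.2727]
Step 2: x=[7.2816] v=[-2.4008]
Step 3: x=[6.4676] v=[-3.2561]
Step 4: x=[5.5323] v=[-3.7414]
Step 5: x=[4.5819] v=[-3.8015]
Step 6: x=[3.7245] v=[-3.4296]
Step 7: x=[3.0575] v=[-2.6680]
Step 8: x=[2.6567] v=[-1.6032]
Step 9: x=[2.5676] v=[-0.3563]
Step 10: x=[2.8004] v=[0.9312]
First v>=0 after going negative at step 10, time=2.5000

Answer: 2.5000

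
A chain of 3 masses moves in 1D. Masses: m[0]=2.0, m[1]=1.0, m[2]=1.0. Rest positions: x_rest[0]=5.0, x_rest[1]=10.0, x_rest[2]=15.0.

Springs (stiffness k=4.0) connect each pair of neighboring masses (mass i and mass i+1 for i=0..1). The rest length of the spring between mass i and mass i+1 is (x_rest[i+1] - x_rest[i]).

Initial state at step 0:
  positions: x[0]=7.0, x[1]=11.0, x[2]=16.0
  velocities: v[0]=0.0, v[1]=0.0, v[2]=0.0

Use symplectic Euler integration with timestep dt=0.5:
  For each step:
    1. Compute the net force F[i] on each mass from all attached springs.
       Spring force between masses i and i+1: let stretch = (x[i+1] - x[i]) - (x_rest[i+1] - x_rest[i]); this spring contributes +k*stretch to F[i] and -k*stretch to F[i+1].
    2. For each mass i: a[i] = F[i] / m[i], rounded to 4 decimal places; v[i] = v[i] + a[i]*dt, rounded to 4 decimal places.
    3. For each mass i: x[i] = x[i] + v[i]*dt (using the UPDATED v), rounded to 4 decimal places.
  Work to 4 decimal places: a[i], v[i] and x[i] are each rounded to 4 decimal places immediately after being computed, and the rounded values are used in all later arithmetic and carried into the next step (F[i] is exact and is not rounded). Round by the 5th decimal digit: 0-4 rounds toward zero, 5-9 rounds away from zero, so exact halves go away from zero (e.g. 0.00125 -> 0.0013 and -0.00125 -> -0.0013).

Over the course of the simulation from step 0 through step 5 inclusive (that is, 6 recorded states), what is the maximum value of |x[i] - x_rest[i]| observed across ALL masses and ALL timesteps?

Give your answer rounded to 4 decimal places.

Answer: 2.5000

Derivation:
Step 0: x=[7.0000 11.0000 16.0000] v=[0.0000 0.0000 0.0000]
Step 1: x=[6.5000 12.0000 16.0000] v=[-1.0000 2.0000 0.0000]
Step 2: x=[6.2500 11.5000 17.0000] v=[-0.5000 -1.0000 2.0000]
Step 3: x=[6.1250 11.2500 17.5000] v=[-0.2500 -0.5000 1.0000]
Step 4: x=[6.0625 12.1250 16.7500] v=[-0.1250 1.7500 -1.5000]
Step 5: x=[6.5313 11.5625 16.3750] v=[0.9375 -1.1250 -0.7500]
Max displacement = 2.5000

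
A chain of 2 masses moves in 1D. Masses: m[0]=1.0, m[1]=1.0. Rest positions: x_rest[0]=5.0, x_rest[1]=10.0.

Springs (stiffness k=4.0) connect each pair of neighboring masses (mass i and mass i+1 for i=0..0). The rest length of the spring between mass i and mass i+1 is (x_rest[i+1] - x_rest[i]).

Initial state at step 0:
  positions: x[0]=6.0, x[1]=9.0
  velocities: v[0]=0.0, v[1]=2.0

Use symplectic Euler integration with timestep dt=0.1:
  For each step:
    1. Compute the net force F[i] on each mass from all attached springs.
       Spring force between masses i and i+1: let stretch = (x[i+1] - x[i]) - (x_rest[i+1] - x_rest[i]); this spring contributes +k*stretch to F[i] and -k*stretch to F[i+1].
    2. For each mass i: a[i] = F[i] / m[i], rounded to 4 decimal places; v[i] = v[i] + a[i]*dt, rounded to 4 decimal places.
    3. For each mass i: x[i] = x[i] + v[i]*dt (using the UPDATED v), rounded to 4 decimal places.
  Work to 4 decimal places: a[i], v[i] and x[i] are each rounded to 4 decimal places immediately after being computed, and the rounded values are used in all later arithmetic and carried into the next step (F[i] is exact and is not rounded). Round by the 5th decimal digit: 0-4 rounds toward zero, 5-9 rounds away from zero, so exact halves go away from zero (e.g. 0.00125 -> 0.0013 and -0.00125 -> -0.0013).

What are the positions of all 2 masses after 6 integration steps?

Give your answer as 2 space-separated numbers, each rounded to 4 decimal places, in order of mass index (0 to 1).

Step 0: x=[6.0000 9.0000] v=[0.0000 2.0000]
Step 1: x=[5.9200 9.2800] v=[-0.8000 2.8000]
Step 2: x=[5.7744 9.6256] v=[-1.4560 3.4560]
Step 3: x=[5.5829 10.0172] v=[-1.9155 3.9155]
Step 4: x=[5.3687 10.4314] v=[-2.1418 4.1418]
Step 5: x=[5.1570 10.8431] v=[-2.1167 4.1167]
Step 6: x=[4.9728 11.2273] v=[-1.8423 3.8423]

Answer: 4.9728 11.2273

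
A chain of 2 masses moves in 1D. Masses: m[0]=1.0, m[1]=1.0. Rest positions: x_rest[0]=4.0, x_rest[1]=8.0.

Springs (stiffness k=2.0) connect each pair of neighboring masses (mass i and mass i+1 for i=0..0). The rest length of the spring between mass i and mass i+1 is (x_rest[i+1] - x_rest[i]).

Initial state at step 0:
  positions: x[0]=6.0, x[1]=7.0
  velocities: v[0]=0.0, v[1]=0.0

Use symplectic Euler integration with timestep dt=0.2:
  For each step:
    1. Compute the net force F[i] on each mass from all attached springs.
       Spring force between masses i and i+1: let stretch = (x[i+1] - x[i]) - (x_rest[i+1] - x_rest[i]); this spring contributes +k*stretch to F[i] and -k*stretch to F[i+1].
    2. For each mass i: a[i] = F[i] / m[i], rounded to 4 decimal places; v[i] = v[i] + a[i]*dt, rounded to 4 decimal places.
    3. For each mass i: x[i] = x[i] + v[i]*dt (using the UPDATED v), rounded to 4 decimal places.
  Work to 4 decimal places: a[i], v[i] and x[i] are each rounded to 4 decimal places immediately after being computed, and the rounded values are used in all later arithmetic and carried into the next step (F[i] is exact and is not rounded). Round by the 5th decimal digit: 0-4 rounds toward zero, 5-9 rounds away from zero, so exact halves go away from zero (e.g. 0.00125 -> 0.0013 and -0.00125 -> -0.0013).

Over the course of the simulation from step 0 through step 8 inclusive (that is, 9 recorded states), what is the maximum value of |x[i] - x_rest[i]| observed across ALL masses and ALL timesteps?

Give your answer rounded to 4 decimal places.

Answer: 2.0197

Derivation:
Step 0: x=[6.0000 7.0000] v=[0.0000 0.0000]
Step 1: x=[5.7600 7.2400] v=[-1.2000 1.2000]
Step 2: x=[5.3184 7.6816] v=[-2.2080 2.2080]
Step 3: x=[4.7459 8.2541] v=[-2.8627 2.8627]
Step 4: x=[4.1340 8.8660] v=[-3.0594 3.0594]
Step 5: x=[3.5807 9.4193] v=[-2.7666 2.7666]
Step 6: x=[3.1745 9.8255] v=[-2.0312 2.0312]
Step 7: x=[2.9803 10.0197] v=[-0.9708 0.9708]
Step 8: x=[3.0293 9.9707] v=[0.2450 -0.2450]
Max displacement = 2.0197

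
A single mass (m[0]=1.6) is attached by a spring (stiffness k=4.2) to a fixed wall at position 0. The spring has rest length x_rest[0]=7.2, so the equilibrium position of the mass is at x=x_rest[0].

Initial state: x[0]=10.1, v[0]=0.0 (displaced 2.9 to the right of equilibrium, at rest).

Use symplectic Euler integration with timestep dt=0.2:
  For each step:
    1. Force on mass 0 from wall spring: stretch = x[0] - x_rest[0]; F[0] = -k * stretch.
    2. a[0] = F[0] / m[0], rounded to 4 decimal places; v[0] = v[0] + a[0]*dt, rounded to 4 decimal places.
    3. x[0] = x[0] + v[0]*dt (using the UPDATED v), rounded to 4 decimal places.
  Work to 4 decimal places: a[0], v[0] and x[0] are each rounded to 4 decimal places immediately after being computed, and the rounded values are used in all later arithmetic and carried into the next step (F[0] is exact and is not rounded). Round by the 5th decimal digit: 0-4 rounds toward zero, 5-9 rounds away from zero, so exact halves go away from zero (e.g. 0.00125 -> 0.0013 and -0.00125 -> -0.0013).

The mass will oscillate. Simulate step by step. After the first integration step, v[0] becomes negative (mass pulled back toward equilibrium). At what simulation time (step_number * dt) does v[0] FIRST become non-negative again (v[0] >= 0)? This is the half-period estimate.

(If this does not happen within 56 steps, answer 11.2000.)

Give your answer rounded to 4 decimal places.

Answer: 2.0000

Derivation:
Step 0: x=[10.1000] v=[0.0000]
Step 1: x=[9.7955] v=[-1.5225]
Step 2: x=[9.2185] v=[-2.8851]
Step 3: x=[8.4295] v=[-3.9448]
Step 4: x=[7.5114] v=[-4.5903]
Step 5: x=[6.5606] v=[-4.7538]
Step 6: x=[5.6770] v=[-4.4181]
Step 7: x=[4.9533] v=[-3.6185]
Step 8: x=[4.4655] v=[-2.4390]
Step 9: x=[4.2648] v=[-1.0034]
Step 10: x=[4.3723] v=[0.5376]
First v>=0 after going negative at step 10, time=2.0000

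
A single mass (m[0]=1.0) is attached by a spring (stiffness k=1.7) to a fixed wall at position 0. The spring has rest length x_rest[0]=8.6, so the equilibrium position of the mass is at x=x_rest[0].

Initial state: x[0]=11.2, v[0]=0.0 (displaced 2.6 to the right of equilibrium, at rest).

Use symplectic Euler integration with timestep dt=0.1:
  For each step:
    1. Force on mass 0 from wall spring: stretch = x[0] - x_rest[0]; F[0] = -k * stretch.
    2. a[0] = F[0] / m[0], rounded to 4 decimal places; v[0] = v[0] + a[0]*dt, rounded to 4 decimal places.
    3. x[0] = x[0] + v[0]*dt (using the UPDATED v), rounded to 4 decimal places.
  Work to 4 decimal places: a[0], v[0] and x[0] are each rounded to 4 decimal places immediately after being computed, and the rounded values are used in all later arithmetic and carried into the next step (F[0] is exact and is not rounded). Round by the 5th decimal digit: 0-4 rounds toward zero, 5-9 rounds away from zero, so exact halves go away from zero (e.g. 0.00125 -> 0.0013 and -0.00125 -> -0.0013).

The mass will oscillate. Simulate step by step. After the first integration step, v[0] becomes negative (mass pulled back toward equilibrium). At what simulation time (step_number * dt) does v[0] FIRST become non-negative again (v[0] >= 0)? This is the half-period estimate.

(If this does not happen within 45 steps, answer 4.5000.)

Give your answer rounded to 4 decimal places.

Step 0: x=[11.2000] v=[0.0000]
Step 1: x=[11.1558] v=[-0.4420]
Step 2: x=[11.0682] v=[-0.8765]
Step 3: x=[10.9386] v=[-1.2961]
Step 4: x=[10.7692] v=[-1.6937]
Step 5: x=[10.5630] v=[-2.0625]
Step 6: x=[10.3234] v=[-2.3962]
Step 7: x=[10.0545] v=[-2.6892]
Step 8: x=[9.7609] v=[-2.9365]
Step 9: x=[9.4475] v=[-3.1339]
Step 10: x=[9.1197] v=[-3.2780]
Step 11: x=[8.7831] v=[-3.3664]
Step 12: x=[8.4434] v=[-3.3975]
Step 13: x=[8.1063] v=[-3.3709]
Step 14: x=[7.7776] v=[-3.2870]
Step 15: x=[7.4629] v=[-3.1472]
Step 16: x=[7.1675] v=[-2.9539]
Step 17: x=[6.8965] v=[-2.7104]
Step 18: x=[6.6544] v=[-2.4208]
Step 19: x=[6.4454] v=[-2.0901]
Step 20: x=[6.2730] v=[-1.7238]
Step 21: x=[6.1402] v=[-1.3282]
Step 22: x=[6.0492] v=[-0.9100]
Step 23: x=[6.0016] v=[-0.4764]
Step 24: x=[5.9981] v=[-0.0347]
Step 25: x=[6.0389] v=[0.4076]
First v>=0 after going negative at step 25, time=2.5000

Answer: 2.5000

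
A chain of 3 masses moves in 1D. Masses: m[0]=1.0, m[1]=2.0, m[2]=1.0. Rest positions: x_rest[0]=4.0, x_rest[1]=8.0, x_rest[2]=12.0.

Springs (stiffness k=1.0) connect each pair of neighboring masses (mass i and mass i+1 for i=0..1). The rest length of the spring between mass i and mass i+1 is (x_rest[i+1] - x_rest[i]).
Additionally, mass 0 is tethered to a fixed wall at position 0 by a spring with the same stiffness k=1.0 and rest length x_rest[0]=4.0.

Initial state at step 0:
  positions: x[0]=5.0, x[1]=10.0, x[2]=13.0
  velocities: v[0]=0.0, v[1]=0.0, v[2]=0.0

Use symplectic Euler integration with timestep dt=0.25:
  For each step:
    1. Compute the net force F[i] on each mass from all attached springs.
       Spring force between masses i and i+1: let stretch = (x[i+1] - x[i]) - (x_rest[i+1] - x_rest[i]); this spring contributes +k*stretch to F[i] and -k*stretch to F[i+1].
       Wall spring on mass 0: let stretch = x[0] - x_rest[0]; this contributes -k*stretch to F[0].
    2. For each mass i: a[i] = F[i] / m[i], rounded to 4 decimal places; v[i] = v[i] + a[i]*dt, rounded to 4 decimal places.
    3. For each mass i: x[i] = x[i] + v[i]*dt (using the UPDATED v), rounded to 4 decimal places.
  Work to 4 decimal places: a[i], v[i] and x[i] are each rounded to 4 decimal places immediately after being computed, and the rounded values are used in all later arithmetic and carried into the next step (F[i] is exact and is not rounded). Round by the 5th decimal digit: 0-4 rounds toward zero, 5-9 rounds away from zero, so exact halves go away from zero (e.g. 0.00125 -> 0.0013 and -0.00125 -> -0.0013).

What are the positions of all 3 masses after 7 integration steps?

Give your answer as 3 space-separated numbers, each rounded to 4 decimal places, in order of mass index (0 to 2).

Step 0: x=[5.0000 10.0000 13.0000] v=[0.0000 0.0000 0.0000]
Step 1: x=[5.0000 9.9375 13.0625] v=[0.0000 -0.2500 0.2500]
Step 2: x=[4.9961 9.8184 13.1797] v=[-0.0156 -0.4766 0.4688]
Step 3: x=[4.9813 9.6536 13.3368] v=[-0.0591 -0.6592 0.6285]
Step 4: x=[4.9472 9.4579 13.5137] v=[-0.1364 -0.7829 0.7077]
Step 5: x=[4.8858 9.2480 13.6872] v=[-0.2455 -0.8398 0.6938]
Step 6: x=[4.7917 9.0405 13.8332] v=[-0.3764 -0.8302 0.5840]
Step 7: x=[4.6637 8.8500 13.9297] v=[-0.5121 -0.7622 0.3858]

Answer: 4.6637 8.8500 13.9297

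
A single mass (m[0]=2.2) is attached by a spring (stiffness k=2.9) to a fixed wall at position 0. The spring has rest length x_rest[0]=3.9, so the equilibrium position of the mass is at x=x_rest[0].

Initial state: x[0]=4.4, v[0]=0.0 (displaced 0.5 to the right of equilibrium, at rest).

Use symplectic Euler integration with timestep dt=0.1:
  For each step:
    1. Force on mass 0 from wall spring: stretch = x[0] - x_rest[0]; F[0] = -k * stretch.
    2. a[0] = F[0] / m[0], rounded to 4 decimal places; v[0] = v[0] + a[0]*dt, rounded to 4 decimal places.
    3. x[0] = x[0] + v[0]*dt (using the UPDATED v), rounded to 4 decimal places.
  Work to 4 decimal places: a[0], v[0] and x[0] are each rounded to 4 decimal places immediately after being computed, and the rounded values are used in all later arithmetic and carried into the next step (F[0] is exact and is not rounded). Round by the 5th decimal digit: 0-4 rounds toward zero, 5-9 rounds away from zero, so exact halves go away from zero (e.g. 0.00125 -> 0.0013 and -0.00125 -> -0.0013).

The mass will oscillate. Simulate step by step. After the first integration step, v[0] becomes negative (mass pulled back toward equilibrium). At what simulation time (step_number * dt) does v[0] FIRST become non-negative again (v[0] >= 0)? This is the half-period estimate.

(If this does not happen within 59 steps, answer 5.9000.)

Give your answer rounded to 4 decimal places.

Step 0: x=[4.4000] v=[0.0000]
Step 1: x=[4.3934] v=[-0.0659]
Step 2: x=[4.3803] v=[-0.1309]
Step 3: x=[4.3609] v=[-0.1942]
Step 4: x=[4.3354] v=[-0.2550]
Step 5: x=[4.3042] v=[-0.3124]
Step 6: x=[4.2676] v=[-0.3657]
Step 7: x=[4.2262] v=[-0.4142]
Step 8: x=[4.1805] v=[-0.4572]
Step 9: x=[4.1311] v=[-0.4942]
Step 10: x=[4.0786] v=[-0.5247]
Step 11: x=[4.0238] v=[-0.5482]
Step 12: x=[3.9674] v=[-0.5645]
Step 13: x=[3.9101] v=[-0.5734]
Step 14: x=[3.8526] v=[-0.5747]
Step 15: x=[3.7958] v=[-0.5685]
Step 16: x=[3.7403] v=[-0.5548]
Step 17: x=[3.6869] v=[-0.5338]
Step 18: x=[3.6363] v=[-0.5057]
Step 19: x=[3.5892] v=[-0.4709]
Step 20: x=[3.5462] v=[-0.4299]
Step 21: x=[3.5079] v=[-0.3833]
Step 22: x=[3.4747] v=[-0.3316]
Step 23: x=[3.4472] v=[-0.2755]
Step 24: x=[3.4256] v=[-0.2158]
Step 25: x=[3.4103] v=[-0.1533]
Step 26: x=[3.4014] v=[-0.0888]
Step 27: x=[3.3991] v=[-0.0231]
Step 28: x=[3.4034] v=[0.0429]
First v>=0 after going negative at step 28, time=2.8000

Answer: 2.8000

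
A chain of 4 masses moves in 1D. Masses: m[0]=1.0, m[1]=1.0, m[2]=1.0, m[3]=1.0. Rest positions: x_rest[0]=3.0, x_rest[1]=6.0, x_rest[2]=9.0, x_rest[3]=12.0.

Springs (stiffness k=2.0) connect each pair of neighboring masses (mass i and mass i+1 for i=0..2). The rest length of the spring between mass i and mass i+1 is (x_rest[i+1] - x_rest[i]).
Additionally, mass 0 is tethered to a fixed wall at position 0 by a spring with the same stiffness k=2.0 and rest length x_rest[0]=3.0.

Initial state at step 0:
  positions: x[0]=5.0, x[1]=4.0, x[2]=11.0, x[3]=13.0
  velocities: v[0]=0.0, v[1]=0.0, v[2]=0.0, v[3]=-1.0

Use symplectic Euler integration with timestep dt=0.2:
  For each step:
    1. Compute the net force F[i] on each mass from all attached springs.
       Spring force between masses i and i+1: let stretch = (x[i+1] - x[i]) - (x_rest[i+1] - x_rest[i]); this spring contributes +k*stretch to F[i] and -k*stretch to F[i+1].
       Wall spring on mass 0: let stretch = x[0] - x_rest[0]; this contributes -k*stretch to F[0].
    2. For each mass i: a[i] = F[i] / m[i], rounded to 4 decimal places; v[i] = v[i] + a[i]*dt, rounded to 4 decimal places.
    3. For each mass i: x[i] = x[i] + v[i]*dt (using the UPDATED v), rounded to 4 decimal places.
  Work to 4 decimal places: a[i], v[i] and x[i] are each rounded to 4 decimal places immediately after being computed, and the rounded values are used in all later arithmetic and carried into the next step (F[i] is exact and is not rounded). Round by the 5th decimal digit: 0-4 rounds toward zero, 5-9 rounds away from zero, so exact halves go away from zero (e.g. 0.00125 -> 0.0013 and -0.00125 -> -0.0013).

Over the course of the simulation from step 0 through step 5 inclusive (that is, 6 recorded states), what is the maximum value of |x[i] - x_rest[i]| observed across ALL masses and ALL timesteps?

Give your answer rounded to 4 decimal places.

Answer: 2.7465

Derivation:
Step 0: x=[5.0000 4.0000 11.0000 13.0000] v=[0.0000 0.0000 0.0000 -1.0000]
Step 1: x=[4.5200 4.6400 10.6000 12.8800] v=[-2.4000 3.2000 -2.0000 -0.6000]
Step 2: x=[3.6880 5.7472 9.9056 12.8176] v=[-4.1600 5.5360 -3.4720 -0.3120]
Step 3: x=[2.7257 7.0223 9.1115 12.7622] v=[-4.8115 6.3757 -3.9706 -0.2768]
Step 4: x=[1.8891 8.1208 8.4423 12.6548] v=[-4.1831 5.4927 -3.3460 -0.5371]
Step 5: x=[1.3999 8.7465 8.0844 12.4504] v=[-2.4461 3.1286 -1.7896 -1.0221]
Max displacement = 2.7465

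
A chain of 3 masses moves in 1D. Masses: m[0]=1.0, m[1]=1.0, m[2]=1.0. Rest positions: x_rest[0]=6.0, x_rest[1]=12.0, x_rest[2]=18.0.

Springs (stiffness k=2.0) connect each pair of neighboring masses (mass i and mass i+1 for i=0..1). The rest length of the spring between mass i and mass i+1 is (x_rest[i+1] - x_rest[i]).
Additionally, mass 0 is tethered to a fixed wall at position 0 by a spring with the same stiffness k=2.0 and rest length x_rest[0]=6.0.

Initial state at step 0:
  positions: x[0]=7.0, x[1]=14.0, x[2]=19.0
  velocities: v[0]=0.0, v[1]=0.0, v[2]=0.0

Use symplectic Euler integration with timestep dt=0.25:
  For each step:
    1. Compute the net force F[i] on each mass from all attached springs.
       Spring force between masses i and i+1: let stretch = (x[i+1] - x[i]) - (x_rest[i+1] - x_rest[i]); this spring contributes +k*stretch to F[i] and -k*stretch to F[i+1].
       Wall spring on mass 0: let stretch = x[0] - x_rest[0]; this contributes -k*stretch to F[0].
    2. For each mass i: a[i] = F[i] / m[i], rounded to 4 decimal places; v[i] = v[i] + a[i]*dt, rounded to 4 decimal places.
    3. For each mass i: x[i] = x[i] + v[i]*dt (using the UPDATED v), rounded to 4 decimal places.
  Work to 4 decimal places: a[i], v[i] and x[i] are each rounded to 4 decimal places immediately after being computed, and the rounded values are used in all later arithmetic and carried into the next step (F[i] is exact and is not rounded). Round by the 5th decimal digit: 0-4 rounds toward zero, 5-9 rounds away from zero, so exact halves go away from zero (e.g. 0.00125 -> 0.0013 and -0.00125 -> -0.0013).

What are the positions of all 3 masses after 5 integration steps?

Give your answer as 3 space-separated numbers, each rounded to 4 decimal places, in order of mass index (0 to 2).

Answer: 6.3294 12.2628 19.6235

Derivation:
Step 0: x=[7.0000 14.0000 19.0000] v=[0.0000 0.0000 0.0000]
Step 1: x=[7.0000 13.7500 19.1250] v=[0.0000 -1.0000 0.5000]
Step 2: x=[6.9688 13.3281 19.3281] v=[-0.1250 -1.6875 0.8125]
Step 3: x=[6.8614 12.8613 19.5312] v=[-0.4298 -1.8672 0.8125]
Step 4: x=[6.6463 12.4783 19.6506] v=[-0.8606 -1.5322 0.4776]
Step 5: x=[6.3294 12.2628 19.6235] v=[-1.2678 -0.8621 -0.1086]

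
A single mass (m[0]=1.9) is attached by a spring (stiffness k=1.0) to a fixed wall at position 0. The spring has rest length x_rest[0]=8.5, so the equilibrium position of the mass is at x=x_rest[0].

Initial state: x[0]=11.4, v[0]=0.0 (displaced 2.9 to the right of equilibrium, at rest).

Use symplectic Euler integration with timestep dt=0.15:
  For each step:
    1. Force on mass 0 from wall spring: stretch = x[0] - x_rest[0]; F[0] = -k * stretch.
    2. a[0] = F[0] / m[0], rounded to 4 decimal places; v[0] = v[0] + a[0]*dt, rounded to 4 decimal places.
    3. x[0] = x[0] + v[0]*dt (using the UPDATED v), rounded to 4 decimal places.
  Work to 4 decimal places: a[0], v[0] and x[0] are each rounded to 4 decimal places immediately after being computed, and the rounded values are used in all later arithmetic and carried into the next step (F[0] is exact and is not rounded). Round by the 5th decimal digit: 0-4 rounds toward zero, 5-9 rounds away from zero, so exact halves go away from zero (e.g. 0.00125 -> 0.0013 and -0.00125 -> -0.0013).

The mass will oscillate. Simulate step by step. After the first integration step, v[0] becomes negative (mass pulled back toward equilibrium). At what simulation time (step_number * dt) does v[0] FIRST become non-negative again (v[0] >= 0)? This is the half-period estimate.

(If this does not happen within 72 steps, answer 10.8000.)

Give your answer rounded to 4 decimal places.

Step 0: x=[11.4000] v=[0.0000]
Step 1: x=[11.3657] v=[-0.2289]
Step 2: x=[11.2974] v=[-0.4551]
Step 3: x=[11.1960] v=[-0.6759]
Step 4: x=[11.0627] v=[-0.8887]
Step 5: x=[10.8991] v=[-1.0910]
Step 6: x=[10.7070] v=[-1.2804]
Step 7: x=[10.4888] v=[-1.4546]
Step 8: x=[10.2471] v=[-1.6116]
Step 9: x=[9.9847] v=[-1.7495]
Step 10: x=[9.7047] v=[-1.8667]
Step 11: x=[9.4104] v=[-1.9618]
Step 12: x=[9.1053] v=[-2.0337]
Step 13: x=[8.7931] v=[-2.0815]
Step 14: x=[8.4774] v=[-2.1046]
Step 15: x=[8.1620] v=[-2.1028]
Step 16: x=[7.8506] v=[-2.0761]
Step 17: x=[7.5469] v=[-2.0248]
Step 18: x=[7.2545] v=[-1.9496]
Step 19: x=[6.9768] v=[-1.8513]
Step 20: x=[6.7172] v=[-1.7310]
Step 21: x=[6.4787] v=[-1.5903]
Step 22: x=[6.2641] v=[-1.4307]
Step 23: x=[6.0760] v=[-1.2542]
Step 24: x=[5.9166] v=[-1.0628]
Step 25: x=[5.7878] v=[-0.8588]
Step 26: x=[5.6911] v=[-0.6447]
Step 27: x=[5.6277] v=[-0.4229]
Step 28: x=[5.5983] v=[-0.1961]
Step 29: x=[5.6033] v=[0.0330]
First v>=0 after going negative at step 29, time=4.3500

Answer: 4.3500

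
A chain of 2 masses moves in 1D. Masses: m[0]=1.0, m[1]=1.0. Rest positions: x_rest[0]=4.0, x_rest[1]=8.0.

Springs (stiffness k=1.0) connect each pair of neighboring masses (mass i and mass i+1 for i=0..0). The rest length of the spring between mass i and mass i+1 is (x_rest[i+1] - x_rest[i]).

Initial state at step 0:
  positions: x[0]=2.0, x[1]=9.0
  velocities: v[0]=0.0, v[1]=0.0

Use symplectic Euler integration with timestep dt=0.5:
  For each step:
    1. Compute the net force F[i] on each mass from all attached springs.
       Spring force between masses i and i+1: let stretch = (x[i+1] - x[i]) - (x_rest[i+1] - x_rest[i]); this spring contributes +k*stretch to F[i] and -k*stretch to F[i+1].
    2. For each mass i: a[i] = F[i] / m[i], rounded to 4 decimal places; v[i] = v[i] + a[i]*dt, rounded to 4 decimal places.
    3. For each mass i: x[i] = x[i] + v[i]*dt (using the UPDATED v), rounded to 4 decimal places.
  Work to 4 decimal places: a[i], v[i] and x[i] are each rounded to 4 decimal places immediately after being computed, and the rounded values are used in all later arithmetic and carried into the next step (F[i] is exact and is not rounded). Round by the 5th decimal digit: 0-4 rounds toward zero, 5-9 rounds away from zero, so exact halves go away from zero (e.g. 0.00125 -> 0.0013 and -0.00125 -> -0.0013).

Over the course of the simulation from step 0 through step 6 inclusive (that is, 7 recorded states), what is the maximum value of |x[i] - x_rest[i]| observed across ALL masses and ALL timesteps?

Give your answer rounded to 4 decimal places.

Answer: 2.0937

Derivation:
Step 0: x=[2.0000 9.0000] v=[0.0000 0.0000]
Step 1: x=[2.7500 8.2500] v=[1.5000 -1.5000]
Step 2: x=[3.8750 7.1250] v=[2.2500 -2.2500]
Step 3: x=[4.8125 6.1875] v=[1.8750 -1.8750]
Step 4: x=[5.0938 5.9063] v=[0.5625 -0.5625]
Step 5: x=[4.5782 6.4220] v=[-1.0313 1.0313]
Step 6: x=[3.5235 7.4767] v=[-2.1094 2.1094]
Max displacement = 2.0937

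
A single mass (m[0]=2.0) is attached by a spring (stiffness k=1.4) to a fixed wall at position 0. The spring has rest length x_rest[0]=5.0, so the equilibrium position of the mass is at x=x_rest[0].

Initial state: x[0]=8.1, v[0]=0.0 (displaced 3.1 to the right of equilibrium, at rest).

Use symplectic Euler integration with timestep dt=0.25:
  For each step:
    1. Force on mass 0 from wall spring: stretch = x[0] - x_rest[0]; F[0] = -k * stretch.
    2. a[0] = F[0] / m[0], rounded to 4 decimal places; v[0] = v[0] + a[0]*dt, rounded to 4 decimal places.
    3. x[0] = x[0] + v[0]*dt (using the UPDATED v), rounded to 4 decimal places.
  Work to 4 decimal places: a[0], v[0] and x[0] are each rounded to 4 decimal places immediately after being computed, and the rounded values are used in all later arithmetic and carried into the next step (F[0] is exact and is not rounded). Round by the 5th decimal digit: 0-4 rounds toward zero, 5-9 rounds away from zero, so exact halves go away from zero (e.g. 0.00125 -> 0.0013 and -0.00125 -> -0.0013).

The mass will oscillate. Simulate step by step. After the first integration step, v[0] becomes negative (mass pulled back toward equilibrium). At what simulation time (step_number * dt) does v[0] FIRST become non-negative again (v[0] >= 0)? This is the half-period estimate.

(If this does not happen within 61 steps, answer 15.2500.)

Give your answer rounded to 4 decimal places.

Step 0: x=[8.1000] v=[0.0000]
Step 1: x=[7.9644] v=[-0.5425]
Step 2: x=[7.6991] v=[-1.0613]
Step 3: x=[7.3157] v=[-1.5337]
Step 4: x=[6.8310] v=[-1.9390]
Step 5: x=[6.2662] v=[-2.2594]
Step 6: x=[5.6460] v=[-2.4810]
Step 7: x=[4.9975] v=[-2.5941]
Step 8: x=[4.3491] v=[-2.5937]
Step 9: x=[3.7292] v=[-2.4798]
Step 10: x=[3.1649] v=[-2.2574]
Step 11: x=[2.6808] v=[-1.9363]
Step 12: x=[2.2982] v=[-1.5305]
Step 13: x=[2.0338] v=[-1.0577]
Step 14: x=[1.8992] v=[-0.5386]
Step 15: x=[1.9002] v=[0.0041]
First v>=0 after going negative at step 15, time=3.7500

Answer: 3.7500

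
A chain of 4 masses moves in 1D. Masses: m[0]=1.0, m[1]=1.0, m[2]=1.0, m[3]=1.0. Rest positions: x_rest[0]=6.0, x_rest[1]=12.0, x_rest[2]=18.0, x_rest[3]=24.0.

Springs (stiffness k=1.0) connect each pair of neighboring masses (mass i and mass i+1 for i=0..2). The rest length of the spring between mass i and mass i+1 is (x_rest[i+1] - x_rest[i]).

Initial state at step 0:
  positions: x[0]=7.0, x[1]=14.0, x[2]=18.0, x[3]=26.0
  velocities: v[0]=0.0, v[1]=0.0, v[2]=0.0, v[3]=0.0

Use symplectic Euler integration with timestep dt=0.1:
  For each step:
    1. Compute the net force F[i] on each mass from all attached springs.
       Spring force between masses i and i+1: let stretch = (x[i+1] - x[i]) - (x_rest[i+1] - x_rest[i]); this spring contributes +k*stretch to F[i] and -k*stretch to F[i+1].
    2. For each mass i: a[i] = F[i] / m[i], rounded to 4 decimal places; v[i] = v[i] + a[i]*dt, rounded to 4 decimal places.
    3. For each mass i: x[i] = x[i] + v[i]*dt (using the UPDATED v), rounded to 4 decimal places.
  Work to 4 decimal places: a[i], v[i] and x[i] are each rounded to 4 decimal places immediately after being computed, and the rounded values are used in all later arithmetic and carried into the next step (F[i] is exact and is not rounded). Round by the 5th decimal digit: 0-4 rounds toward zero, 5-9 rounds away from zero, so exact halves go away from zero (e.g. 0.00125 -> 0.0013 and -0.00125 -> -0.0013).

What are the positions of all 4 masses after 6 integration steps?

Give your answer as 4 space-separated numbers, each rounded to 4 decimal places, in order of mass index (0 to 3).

Step 0: x=[7.0000 14.0000 18.0000 26.0000] v=[0.0000 0.0000 0.0000 0.0000]
Step 1: x=[7.0100 13.9700 18.0400 25.9800] v=[0.1000 -0.3000 0.4000 -0.2000]
Step 2: x=[7.0296 13.9111 18.1187 25.9406] v=[0.1960 -0.5890 0.7870 -0.3940]
Step 3: x=[7.0580 13.8255 18.2335 25.8830] v=[0.2842 -0.8564 1.1484 -0.5762]
Step 4: x=[7.0941 13.7163 18.3808 25.8089] v=[0.3610 -1.0924 1.4726 -0.7412]
Step 5: x=[7.1364 13.5875 18.5557 25.7205] v=[0.4232 -1.2882 1.7490 -0.8840]
Step 6: x=[7.1832 13.4439 18.7526 25.6205] v=[0.4683 -1.4365 1.9687 -1.0005]

Answer: 7.1832 13.4439 18.7526 25.6205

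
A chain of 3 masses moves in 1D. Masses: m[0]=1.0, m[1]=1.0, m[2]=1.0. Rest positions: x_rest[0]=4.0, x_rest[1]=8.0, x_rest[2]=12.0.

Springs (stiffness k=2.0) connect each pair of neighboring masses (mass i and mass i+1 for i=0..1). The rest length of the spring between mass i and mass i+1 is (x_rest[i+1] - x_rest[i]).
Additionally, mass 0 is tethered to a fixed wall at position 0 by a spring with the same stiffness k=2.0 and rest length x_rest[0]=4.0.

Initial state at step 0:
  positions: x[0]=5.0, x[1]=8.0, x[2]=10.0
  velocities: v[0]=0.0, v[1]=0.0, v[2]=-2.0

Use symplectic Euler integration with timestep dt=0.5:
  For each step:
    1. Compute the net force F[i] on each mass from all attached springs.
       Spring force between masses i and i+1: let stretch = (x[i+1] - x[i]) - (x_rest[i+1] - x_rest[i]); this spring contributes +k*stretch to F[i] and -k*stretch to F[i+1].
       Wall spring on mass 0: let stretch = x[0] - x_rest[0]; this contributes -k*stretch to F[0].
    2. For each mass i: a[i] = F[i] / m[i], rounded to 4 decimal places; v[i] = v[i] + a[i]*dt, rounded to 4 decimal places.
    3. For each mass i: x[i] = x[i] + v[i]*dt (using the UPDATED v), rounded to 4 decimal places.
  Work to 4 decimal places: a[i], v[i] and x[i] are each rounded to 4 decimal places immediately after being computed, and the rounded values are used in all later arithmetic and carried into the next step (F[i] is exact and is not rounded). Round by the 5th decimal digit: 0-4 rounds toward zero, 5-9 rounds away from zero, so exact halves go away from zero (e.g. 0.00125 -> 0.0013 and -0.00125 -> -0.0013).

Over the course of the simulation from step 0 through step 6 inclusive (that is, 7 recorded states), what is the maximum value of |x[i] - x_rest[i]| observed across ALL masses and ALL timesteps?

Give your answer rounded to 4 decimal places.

Answer: 2.2500

Derivation:
Step 0: x=[5.0000 8.0000 10.0000] v=[0.0000 0.0000 -2.0000]
Step 1: x=[4.0000 7.5000 10.0000] v=[-2.0000 -1.0000 0.0000]
Step 2: x=[2.7500 6.5000 10.7500] v=[-2.5000 -2.0000 1.5000]
Step 3: x=[2.0000 5.7500 11.3750] v=[-1.5000 -1.5000 1.2500]
Step 4: x=[2.1250 5.9375 11.1875] v=[0.2500 0.3750 -0.3750]
Step 5: x=[3.0938 6.8438 10.3750] v=[1.9375 1.8125 -1.6250]
Step 6: x=[4.3907 7.6407 9.7969] v=[2.5937 1.5937 -1.1562]
Max displacement = 2.2500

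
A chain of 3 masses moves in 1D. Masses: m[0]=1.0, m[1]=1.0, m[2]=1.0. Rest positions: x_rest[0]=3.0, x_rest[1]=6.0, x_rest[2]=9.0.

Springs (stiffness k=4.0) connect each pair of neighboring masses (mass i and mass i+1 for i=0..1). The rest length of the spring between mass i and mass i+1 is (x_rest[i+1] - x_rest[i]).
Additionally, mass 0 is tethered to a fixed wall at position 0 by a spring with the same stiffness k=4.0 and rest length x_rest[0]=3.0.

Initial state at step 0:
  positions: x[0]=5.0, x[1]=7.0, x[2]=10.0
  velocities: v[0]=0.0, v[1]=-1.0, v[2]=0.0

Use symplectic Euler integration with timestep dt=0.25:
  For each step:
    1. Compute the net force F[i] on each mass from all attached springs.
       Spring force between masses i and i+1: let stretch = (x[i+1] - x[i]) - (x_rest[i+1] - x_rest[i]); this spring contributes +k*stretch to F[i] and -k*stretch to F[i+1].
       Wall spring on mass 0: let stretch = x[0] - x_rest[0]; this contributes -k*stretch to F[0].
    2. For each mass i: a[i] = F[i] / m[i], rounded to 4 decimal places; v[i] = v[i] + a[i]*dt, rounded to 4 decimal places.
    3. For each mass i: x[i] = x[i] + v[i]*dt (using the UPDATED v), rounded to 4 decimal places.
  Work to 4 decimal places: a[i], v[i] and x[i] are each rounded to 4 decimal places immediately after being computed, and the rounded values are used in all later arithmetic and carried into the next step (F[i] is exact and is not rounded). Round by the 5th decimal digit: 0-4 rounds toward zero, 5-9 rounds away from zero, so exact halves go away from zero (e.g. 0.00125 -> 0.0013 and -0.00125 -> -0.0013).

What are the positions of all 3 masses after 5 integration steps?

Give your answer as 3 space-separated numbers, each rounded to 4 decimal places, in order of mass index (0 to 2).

Step 0: x=[5.0000 7.0000 10.0000] v=[0.0000 -1.0000 0.0000]
Step 1: x=[4.2500 7.0000 10.0000] v=[-3.0000 0.0000 0.0000]
Step 2: x=[3.1250 7.0625 10.0000] v=[-4.5000 0.2500 0.0000]
Step 3: x=[2.2031 6.8750 10.0156] v=[-3.6875 -0.7500 0.0625]
Step 4: x=[1.8984 6.3047 9.9961] v=[-1.2187 -2.2813 -0.0781]
Step 5: x=[2.2207 5.5557 9.8037] v=[1.2892 -2.9962 -0.7695]

Answer: 2.2207 5.5557 9.8037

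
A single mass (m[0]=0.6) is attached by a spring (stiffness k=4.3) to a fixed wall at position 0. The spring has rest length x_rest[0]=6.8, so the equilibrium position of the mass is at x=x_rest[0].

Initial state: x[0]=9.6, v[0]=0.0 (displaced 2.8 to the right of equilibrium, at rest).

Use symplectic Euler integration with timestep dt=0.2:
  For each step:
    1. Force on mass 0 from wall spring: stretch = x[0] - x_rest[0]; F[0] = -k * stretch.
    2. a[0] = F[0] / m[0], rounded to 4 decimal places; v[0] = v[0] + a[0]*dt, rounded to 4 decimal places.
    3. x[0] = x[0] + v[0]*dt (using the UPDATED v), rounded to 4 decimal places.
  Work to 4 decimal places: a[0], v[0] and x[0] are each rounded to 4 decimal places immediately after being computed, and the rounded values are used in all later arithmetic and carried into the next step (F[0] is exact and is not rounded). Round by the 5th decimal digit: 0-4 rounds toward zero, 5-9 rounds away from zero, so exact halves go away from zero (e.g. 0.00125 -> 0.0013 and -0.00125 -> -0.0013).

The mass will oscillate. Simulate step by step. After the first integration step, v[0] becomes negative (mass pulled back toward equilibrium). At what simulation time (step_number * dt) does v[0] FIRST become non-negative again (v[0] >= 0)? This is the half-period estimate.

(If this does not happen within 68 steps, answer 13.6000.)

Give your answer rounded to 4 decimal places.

Step 0: x=[9.6000] v=[0.0000]
Step 1: x=[8.7973] v=[-4.0133]
Step 2: x=[7.4221] v=[-6.8761]
Step 3: x=[5.8685] v=[-7.7678]
Step 4: x=[4.5820] v=[-6.4326]
Step 5: x=[3.9313] v=[-3.2535]
Step 6: x=[4.1030] v=[0.8583]
First v>=0 after going negative at step 6, time=1.2000

Answer: 1.2000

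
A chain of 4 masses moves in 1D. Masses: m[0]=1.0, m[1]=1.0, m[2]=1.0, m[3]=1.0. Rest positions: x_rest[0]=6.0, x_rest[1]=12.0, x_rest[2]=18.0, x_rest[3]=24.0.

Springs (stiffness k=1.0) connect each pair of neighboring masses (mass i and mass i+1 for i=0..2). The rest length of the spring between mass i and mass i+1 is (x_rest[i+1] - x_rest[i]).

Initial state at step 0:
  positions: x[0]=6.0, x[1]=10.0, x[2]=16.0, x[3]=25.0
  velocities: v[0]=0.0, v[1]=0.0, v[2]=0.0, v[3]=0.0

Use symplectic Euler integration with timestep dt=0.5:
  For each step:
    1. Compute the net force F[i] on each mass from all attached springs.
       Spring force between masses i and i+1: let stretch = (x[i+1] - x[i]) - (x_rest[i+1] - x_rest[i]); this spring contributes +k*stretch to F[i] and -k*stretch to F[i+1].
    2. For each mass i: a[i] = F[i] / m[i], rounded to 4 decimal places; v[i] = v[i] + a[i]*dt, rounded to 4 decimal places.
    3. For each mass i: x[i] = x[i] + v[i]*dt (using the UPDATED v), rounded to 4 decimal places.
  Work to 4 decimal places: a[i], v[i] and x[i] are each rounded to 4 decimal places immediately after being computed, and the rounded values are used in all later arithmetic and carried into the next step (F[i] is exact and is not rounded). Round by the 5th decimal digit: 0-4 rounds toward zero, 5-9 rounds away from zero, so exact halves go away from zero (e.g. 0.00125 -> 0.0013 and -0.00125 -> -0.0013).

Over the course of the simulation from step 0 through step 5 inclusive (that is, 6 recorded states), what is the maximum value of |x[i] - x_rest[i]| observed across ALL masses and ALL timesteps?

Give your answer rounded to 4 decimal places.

Answer: 2.1797

Derivation:
Step 0: x=[6.0000 10.0000 16.0000 25.0000] v=[0.0000 0.0000 0.0000 0.0000]
Step 1: x=[5.5000 10.5000 16.7500 24.2500] v=[-1.0000 1.0000 1.5000 -1.5000]
Step 2: x=[4.7500 11.3125 17.8125 23.1250] v=[-1.5000 1.6250 2.1250 -2.2500]
Step 3: x=[4.1406 12.1094 18.5782 22.1719] v=[-1.2188 1.5938 1.5313 -1.9063]
Step 4: x=[4.0234 12.5313 18.6251 21.8203] v=[-0.2344 0.8438 0.0938 -0.7032]
Step 5: x=[4.5332 12.3497 17.9474 22.1699] v=[1.0196 -0.3633 -1.3555 0.6992]
Max displacement = 2.1797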